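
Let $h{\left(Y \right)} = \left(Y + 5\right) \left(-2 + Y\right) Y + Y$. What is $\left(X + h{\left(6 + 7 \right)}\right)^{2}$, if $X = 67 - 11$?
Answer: $6985449$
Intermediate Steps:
$X = 56$ ($X = 67 - 11 = 56$)
$h{\left(Y \right)} = Y + Y \left(-2 + Y\right) \left(5 + Y\right)$ ($h{\left(Y \right)} = \left(5 + Y\right) \left(-2 + Y\right) Y + Y = \left(-2 + Y\right) \left(5 + Y\right) Y + Y = Y \left(-2 + Y\right) \left(5 + Y\right) + Y = Y + Y \left(-2 + Y\right) \left(5 + Y\right)$)
$\left(X + h{\left(6 + 7 \right)}\right)^{2} = \left(56 + \left(6 + 7\right) \left(-9 + \left(6 + 7\right)^{2} + 3 \left(6 + 7\right)\right)\right)^{2} = \left(56 + 13 \left(-9 + 13^{2} + 3 \cdot 13\right)\right)^{2} = \left(56 + 13 \left(-9 + 169 + 39\right)\right)^{2} = \left(56 + 13 \cdot 199\right)^{2} = \left(56 + 2587\right)^{2} = 2643^{2} = 6985449$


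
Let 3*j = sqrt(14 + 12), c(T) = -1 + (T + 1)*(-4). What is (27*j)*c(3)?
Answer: -153*sqrt(26) ≈ -780.15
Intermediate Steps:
c(T) = -5 - 4*T (c(T) = -1 + (1 + T)*(-4) = -1 + (-4 - 4*T) = -5 - 4*T)
j = sqrt(26)/3 (j = sqrt(14 + 12)/3 = sqrt(26)/3 ≈ 1.6997)
(27*j)*c(3) = (27*(sqrt(26)/3))*(-5 - 4*3) = (9*sqrt(26))*(-5 - 12) = (9*sqrt(26))*(-17) = -153*sqrt(26)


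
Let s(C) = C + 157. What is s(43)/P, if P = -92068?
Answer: -50/23017 ≈ -0.0021723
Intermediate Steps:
s(C) = 157 + C
s(43)/P = (157 + 43)/(-92068) = 200*(-1/92068) = -50/23017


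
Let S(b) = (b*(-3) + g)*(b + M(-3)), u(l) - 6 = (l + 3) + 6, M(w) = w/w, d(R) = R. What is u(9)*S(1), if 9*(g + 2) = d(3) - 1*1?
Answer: -688/3 ≈ -229.33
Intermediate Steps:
M(w) = 1
u(l) = 15 + l (u(l) = 6 + ((l + 3) + 6) = 6 + ((3 + l) + 6) = 6 + (9 + l) = 15 + l)
g = -16/9 (g = -2 + (3 - 1*1)/9 = -2 + (3 - 1)/9 = -2 + (⅑)*2 = -2 + 2/9 = -16/9 ≈ -1.7778)
S(b) = (1 + b)*(-16/9 - 3*b) (S(b) = (b*(-3) - 16/9)*(b + 1) = (-3*b - 16/9)*(1 + b) = (-16/9 - 3*b)*(1 + b) = (1 + b)*(-16/9 - 3*b))
u(9)*S(1) = (15 + 9)*(-16/9 - 3*1² - 43/9*1) = 24*(-16/9 - 3*1 - 43/9) = 24*(-16/9 - 3 - 43/9) = 24*(-86/9) = -688/3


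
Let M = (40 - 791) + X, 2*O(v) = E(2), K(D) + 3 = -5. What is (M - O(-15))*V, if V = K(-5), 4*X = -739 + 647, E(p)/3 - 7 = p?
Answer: 6300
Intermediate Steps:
E(p) = 21 + 3*p
K(D) = -8 (K(D) = -3 - 5 = -8)
O(v) = 27/2 (O(v) = (21 + 3*2)/2 = (21 + 6)/2 = (1/2)*27 = 27/2)
X = -23 (X = (-739 + 647)/4 = (1/4)*(-92) = -23)
M = -774 (M = (40 - 791) - 23 = -751 - 23 = -774)
V = -8
(M - O(-15))*V = (-774 - 1*27/2)*(-8) = (-774 - 27/2)*(-8) = -1575/2*(-8) = 6300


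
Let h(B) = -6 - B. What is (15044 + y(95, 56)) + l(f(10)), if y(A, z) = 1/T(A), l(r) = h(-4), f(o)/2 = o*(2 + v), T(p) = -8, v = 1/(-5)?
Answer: 120335/8 ≈ 15042.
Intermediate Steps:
v = -⅕ ≈ -0.20000
f(o) = 18*o/5 (f(o) = 2*(o*(2 - ⅕)) = 2*(o*(9/5)) = 2*(9*o/5) = 18*o/5)
l(r) = -2 (l(r) = -6 - 1*(-4) = -6 + 4 = -2)
y(A, z) = -⅛ (y(A, z) = 1/(-8) = -⅛)
(15044 + y(95, 56)) + l(f(10)) = (15044 - ⅛) - 2 = 120351/8 - 2 = 120335/8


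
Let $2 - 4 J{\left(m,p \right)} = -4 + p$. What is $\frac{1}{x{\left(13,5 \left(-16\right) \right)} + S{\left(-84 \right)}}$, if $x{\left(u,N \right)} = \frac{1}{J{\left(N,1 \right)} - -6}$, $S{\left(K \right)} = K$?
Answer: $- \frac{29}{2432} \approx -0.011924$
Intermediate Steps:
$J{\left(m,p \right)} = \frac{3}{2} - \frac{p}{4}$ ($J{\left(m,p \right)} = \frac{1}{2} - \frac{-4 + p}{4} = \frac{1}{2} - \left(-1 + \frac{p}{4}\right) = \frac{3}{2} - \frac{p}{4}$)
$x{\left(u,N \right)} = \frac{4}{29}$ ($x{\left(u,N \right)} = \frac{1}{\left(\frac{3}{2} - \frac{1}{4}\right) - -6} = \frac{1}{\left(\frac{3}{2} - \frac{1}{4}\right) + 6} = \frac{1}{\frac{5}{4} + 6} = \frac{1}{\frac{29}{4}} = \frac{4}{29}$)
$\frac{1}{x{\left(13,5 \left(-16\right) \right)} + S{\left(-84 \right)}} = \frac{1}{\frac{4}{29} - 84} = \frac{1}{- \frac{2432}{29}} = - \frac{29}{2432}$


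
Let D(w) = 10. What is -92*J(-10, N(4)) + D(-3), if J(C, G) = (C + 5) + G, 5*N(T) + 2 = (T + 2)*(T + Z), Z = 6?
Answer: -2986/5 ≈ -597.20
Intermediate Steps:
N(T) = -⅖ + (2 + T)*(6 + T)/5 (N(T) = -⅖ + ((T + 2)*(T + 6))/5 = -⅖ + ((2 + T)*(6 + T))/5 = -⅖ + (2 + T)*(6 + T)/5)
J(C, G) = 5 + C + G (J(C, G) = (5 + C) + G = 5 + C + G)
-92*J(-10, N(4)) + D(-3) = -92*(5 - 10 + (2 + (⅕)*4² + (8/5)*4)) + 10 = -92*(5 - 10 + (2 + (⅕)*16 + 32/5)) + 10 = -92*(5 - 10 + (2 + 16/5 + 32/5)) + 10 = -92*(5 - 10 + 58/5) + 10 = -92*33/5 + 10 = -3036/5 + 10 = -2986/5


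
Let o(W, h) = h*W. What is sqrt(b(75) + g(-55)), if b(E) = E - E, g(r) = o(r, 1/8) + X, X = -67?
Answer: I*sqrt(1182)/4 ≈ 8.5951*I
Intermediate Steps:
o(W, h) = W*h
g(r) = -67 + r/8 (g(r) = r/8 - 67 = -67 + r/8)
b(E) = 0
sqrt(b(75) + g(-55)) = sqrt(0 + (-67 + (1/8)*(-55))) = sqrt(0 + (-67 - 55/8)) = sqrt(0 - 591/8) = sqrt(-591/8) = I*sqrt(1182)/4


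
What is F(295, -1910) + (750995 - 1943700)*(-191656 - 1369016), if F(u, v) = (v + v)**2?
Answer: 1861435890160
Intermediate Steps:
F(u, v) = 4*v**2 (F(u, v) = (2*v)**2 = 4*v**2)
F(295, -1910) + (750995 - 1943700)*(-191656 - 1369016) = 4*(-1910)**2 + (750995 - 1943700)*(-191656 - 1369016) = 4*3648100 - 1192705*(-1560672) = 14592400 + 1861421297760 = 1861435890160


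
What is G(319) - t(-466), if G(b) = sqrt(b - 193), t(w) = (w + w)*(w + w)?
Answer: -868624 + 3*sqrt(14) ≈ -8.6861e+5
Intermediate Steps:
t(w) = 4*w**2 (t(w) = (2*w)*(2*w) = 4*w**2)
G(b) = sqrt(-193 + b)
G(319) - t(-466) = sqrt(-193 + 319) - 4*(-466)**2 = sqrt(126) - 4*217156 = 3*sqrt(14) - 1*868624 = 3*sqrt(14) - 868624 = -868624 + 3*sqrt(14)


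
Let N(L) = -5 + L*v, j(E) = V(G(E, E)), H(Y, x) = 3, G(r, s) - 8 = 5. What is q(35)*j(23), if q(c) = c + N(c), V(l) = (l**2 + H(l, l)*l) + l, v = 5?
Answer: 45305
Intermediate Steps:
G(r, s) = 13 (G(r, s) = 8 + 5 = 13)
V(l) = l**2 + 4*l (V(l) = (l**2 + 3*l) + l = l**2 + 4*l)
j(E) = 221 (j(E) = 13*(4 + 13) = 13*17 = 221)
N(L) = -5 + 5*L (N(L) = -5 + L*5 = -5 + 5*L)
q(c) = -5 + 6*c (q(c) = c + (-5 + 5*c) = -5 + 6*c)
q(35)*j(23) = (-5 + 6*35)*221 = (-5 + 210)*221 = 205*221 = 45305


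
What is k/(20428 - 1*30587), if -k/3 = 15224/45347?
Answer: 45672/460680173 ≈ 9.9140e-5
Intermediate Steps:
k = -45672/45347 ≈ -1.0072
k/(20428 - 1*30587) = -45672/(45347*(20428 - 1*30587)) = -45672/(45347*(20428 - 30587)) = -45672/45347/(-10159) = -45672/45347*(-1/10159) = 45672/460680173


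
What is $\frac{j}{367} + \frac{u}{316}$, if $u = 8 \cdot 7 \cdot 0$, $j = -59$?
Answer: $- \frac{59}{367} \approx -0.16076$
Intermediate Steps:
$u = 0$ ($u = 56 \cdot 0 = 0$)
$\frac{j}{367} + \frac{u}{316} = - \frac{59}{367} + \frac{0}{316} = \left(-59\right) \frac{1}{367} + 0 \cdot \frac{1}{316} = - \frac{59}{367} + 0 = - \frac{59}{367}$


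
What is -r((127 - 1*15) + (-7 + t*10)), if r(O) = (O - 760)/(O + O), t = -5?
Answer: 141/22 ≈ 6.4091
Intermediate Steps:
r(O) = (-760 + O)/(2*O) (r(O) = (-760 + O)/((2*O)) = (-760 + O)*(1/(2*O)) = (-760 + O)/(2*O))
-r((127 - 1*15) + (-7 + t*10)) = -(-760 + ((127 - 1*15) + (-7 - 5*10)))/(2*((127 - 1*15) + (-7 - 5*10))) = -(-760 + ((127 - 15) + (-7 - 50)))/(2*((127 - 15) + (-7 - 50))) = -(-760 + (112 - 57))/(2*(112 - 57)) = -(-760 + 55)/(2*55) = -(-705)/(2*55) = -1*(-141/22) = 141/22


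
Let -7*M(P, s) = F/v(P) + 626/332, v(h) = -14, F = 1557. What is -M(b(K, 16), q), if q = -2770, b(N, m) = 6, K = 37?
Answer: -63520/4067 ≈ -15.618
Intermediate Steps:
M(P, s) = 63520/4067 (M(P, s) = -(1557/(-14) + 626/332)/7 = -(1557*(-1/14) + 626*(1/332))/7 = -(-1557/14 + 313/166)/7 = -⅐*(-63520/581) = 63520/4067)
-M(b(K, 16), q) = -1*63520/4067 = -63520/4067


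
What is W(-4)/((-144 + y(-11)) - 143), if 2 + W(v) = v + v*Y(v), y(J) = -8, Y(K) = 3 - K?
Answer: 34/295 ≈ 0.11525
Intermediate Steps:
W(v) = -2 + v + v*(3 - v) (W(v) = -2 + (v + v*(3 - v)) = -2 + v + v*(3 - v))
W(-4)/((-144 + y(-11)) - 143) = (-2 - 4 - 1*(-4)*(-3 - 4))/((-144 - 8) - 143) = (-2 - 4 - 1*(-4)*(-7))/(-152 - 143) = (-2 - 4 - 28)/(-295) = -34*(-1/295) = 34/295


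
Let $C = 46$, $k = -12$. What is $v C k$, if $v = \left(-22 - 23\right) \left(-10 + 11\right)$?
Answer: $24840$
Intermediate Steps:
$v = -45$ ($v = \left(-45\right) 1 = -45$)
$v C k = \left(-45\right) 46 \left(-12\right) = \left(-2070\right) \left(-12\right) = 24840$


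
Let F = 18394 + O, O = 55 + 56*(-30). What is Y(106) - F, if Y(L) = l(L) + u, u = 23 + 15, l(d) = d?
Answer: -16625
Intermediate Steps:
u = 38
Y(L) = 38 + L (Y(L) = L + 38 = 38 + L)
O = -1625 (O = 55 - 1680 = -1625)
F = 16769 (F = 18394 - 1625 = 16769)
Y(106) - F = (38 + 106) - 1*16769 = 144 - 16769 = -16625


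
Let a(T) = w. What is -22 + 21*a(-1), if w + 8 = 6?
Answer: -64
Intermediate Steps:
w = -2 (w = -8 + 6 = -2)
a(T) = -2
-22 + 21*a(-1) = -22 + 21*(-2) = -22 - 42 = -64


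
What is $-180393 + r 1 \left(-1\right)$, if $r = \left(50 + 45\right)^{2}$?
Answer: $-189418$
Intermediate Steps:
$r = 9025$ ($r = 95^{2} = 9025$)
$-180393 + r 1 \left(-1\right) = -180393 + 9025 \cdot 1 \left(-1\right) = -180393 + 9025 \left(-1\right) = -180393 - 9025 = -189418$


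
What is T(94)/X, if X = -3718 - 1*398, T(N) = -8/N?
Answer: 1/48363 ≈ 2.0677e-5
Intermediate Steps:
X = -4116 (X = -3718 - 398 = -4116)
T(94)/X = -8/94/(-4116) = -8*1/94*(-1/4116) = -4/47*(-1/4116) = 1/48363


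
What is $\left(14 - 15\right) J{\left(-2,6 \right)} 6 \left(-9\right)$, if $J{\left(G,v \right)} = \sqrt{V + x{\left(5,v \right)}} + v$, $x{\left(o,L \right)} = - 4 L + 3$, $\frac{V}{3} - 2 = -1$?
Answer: $324 + 162 i \sqrt{2} \approx 324.0 + 229.1 i$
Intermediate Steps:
$V = 3$ ($V = 6 + 3 \left(-1\right) = 6 - 3 = 3$)
$x{\left(o,L \right)} = 3 - 4 L$
$J{\left(G,v \right)} = v + \sqrt{6 - 4 v}$ ($J{\left(G,v \right)} = \sqrt{3 - \left(-3 + 4 v\right)} + v = \sqrt{6 - 4 v} + v = v + \sqrt{6 - 4 v}$)
$\left(14 - 15\right) J{\left(-2,6 \right)} 6 \left(-9\right) = \left(14 - 15\right) \left(6 + \sqrt{6 - 24}\right) 6 \left(-9\right) = - (6 + \sqrt{6 - 24}) \left(-54\right) = - (6 + \sqrt{-18}) \left(-54\right) = - (6 + 3 i \sqrt{2}) \left(-54\right) = \left(-6 - 3 i \sqrt{2}\right) \left(-54\right) = 324 + 162 i \sqrt{2}$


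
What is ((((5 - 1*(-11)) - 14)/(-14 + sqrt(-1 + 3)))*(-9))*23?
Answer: 2898/97 + 207*sqrt(2)/97 ≈ 32.894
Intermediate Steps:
((((5 - 1*(-11)) - 14)/(-14 + sqrt(-1 + 3)))*(-9))*23 = ((((5 + 11) - 14)/(-14 + sqrt(2)))*(-9))*23 = (((16 - 14)/(-14 + sqrt(2)))*(-9))*23 = ((2/(-14 + sqrt(2)))*(-9))*23 = -18/(-14 + sqrt(2))*23 = -414/(-14 + sqrt(2))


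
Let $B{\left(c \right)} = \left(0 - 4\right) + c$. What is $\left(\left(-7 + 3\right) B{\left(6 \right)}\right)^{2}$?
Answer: $64$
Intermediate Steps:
$B{\left(c \right)} = -4 + c$
$\left(\left(-7 + 3\right) B{\left(6 \right)}\right)^{2} = \left(\left(-7 + 3\right) \left(-4 + 6\right)\right)^{2} = \left(\left(-4\right) 2\right)^{2} = \left(-8\right)^{2} = 64$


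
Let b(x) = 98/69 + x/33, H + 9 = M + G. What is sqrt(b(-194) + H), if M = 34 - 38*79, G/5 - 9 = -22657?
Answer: I*sqrt(7439219337)/253 ≈ 340.91*I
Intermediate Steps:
G = -113240 (G = 45 + 5*(-22657) = 45 - 113285 = -113240)
M = -2968 (M = 34 - 3002 = -2968)
H = -116217 (H = -9 + (-2968 - 113240) = -9 - 116208 = -116217)
b(x) = 98/69 + x/33 (b(x) = 98*(1/69) + x*(1/33) = 98/69 + x/33)
sqrt(b(-194) + H) = sqrt((98/69 + (1/33)*(-194)) - 116217) = sqrt((98/69 - 194/33) - 116217) = sqrt(-1128/253 - 116217) = sqrt(-29404029/253) = I*sqrt(7439219337)/253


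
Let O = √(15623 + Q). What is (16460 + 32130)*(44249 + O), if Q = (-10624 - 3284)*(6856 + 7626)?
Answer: 2150058910 + 48590*I*√201400033 ≈ 2.1501e+9 + 6.8957e+8*I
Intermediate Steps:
Q = -201415656 (Q = -13908*14482 = -201415656)
O = I*√201400033 (O = √(15623 - 201415656) = √(-201400033) = I*√201400033 ≈ 14192.0*I)
(16460 + 32130)*(44249 + O) = (16460 + 32130)*(44249 + I*√201400033) = 48590*(44249 + I*√201400033) = 2150058910 + 48590*I*√201400033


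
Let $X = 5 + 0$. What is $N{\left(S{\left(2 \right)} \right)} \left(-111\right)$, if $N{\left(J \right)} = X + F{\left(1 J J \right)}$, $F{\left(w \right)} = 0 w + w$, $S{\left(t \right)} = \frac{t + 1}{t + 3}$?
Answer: $- \frac{14874}{25} \approx -594.96$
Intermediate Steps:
$S{\left(t \right)} = \frac{1 + t}{3 + t}$
$F{\left(w \right)} = w$ ($F{\left(w \right)} = 0 + w = w$)
$X = 5$
$N{\left(J \right)} = 5 + J^{2}$ ($N{\left(J \right)} = 5 + 1 J J = 5 + J J = 5 + J^{2}$)
$N{\left(S{\left(2 \right)} \right)} \left(-111\right) = \left(5 + \left(\frac{1 + 2}{3 + 2}\right)^{2}\right) \left(-111\right) = \left(5 + \left(\frac{1}{5} \cdot 3\right)^{2}\right) \left(-111\right) = \left(5 + \left(\frac{3}{5}\right)^{2}\right) \left(-111\right) = \left(5 + \frac{9}{25}\right) \left(-111\right) = \frac{134}{25} \left(-111\right) = - \frac{14874}{25}$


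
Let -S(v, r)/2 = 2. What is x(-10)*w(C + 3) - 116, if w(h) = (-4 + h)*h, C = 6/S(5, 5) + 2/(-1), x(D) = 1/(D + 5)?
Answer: -2329/20 ≈ -116.45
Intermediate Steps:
S(v, r) = -4 (S(v, r) = -2*2 = -4)
x(D) = 1/(5 + D)
C = -7/2 (C = 6/(-4) + 2/(-1) = 6*(-1/4) + 2*(-1) = -3/2 - 2 = -7/2 ≈ -3.5000)
w(h) = h*(-4 + h)
x(-10)*w(C + 3) - 116 = ((-7/2 + 3)*(-4 + (-7/2 + 3)))/(5 - 10) - 116 = (-(-4 - 1/2)/2)/(-5) - 116 = -(-1)*(-9)/(10*2) - 116 = -1/5*9/4 - 116 = -9/20 - 116 = -2329/20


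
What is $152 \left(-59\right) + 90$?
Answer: $-8878$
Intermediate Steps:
$152 \left(-59\right) + 90 = -8968 + 90 = -8878$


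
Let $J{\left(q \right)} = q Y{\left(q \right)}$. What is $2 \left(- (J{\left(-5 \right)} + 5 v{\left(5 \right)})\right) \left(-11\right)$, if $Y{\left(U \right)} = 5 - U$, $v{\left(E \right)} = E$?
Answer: $-550$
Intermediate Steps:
$J{\left(q \right)} = q \left(5 - q\right)$
$2 \left(- (J{\left(-5 \right)} + 5 v{\left(5 \right)})\right) \left(-11\right) = 2 \left(- (- 5 \left(5 - -5\right) + 5 \cdot 5)\right) \left(-11\right) = 2 \left(- (- 5 \left(5 + 5\right) + 25)\right) \left(-11\right) = 2 \left(- (\left(-5\right) 10 + 25)\right) \left(-11\right) = 2 \left(- (-50 + 25)\right) \left(-11\right) = 2 \left(\left(-1\right) \left(-25\right)\right) \left(-11\right) = 2 \cdot 25 \left(-11\right) = 50 \left(-11\right) = -550$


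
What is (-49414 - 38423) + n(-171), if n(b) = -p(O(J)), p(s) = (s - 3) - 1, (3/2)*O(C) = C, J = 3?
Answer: -87835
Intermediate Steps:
O(C) = 2*C/3
p(s) = -4 + s (p(s) = (-3 + s) - 1 = -4 + s)
n(b) = 2 (n(b) = -(-4 + (⅔)*3) = -(-4 + 2) = -1*(-2) = 2)
(-49414 - 38423) + n(-171) = (-49414 - 38423) + 2 = -87837 + 2 = -87835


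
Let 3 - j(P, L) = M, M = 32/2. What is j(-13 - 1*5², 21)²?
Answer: 169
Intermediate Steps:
M = 16 (M = 32*(½) = 16)
j(P, L) = -13 (j(P, L) = 3 - 1*16 = 3 - 16 = -13)
j(-13 - 1*5², 21)² = (-13)² = 169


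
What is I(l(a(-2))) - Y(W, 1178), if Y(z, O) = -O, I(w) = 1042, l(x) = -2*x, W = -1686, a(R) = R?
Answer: 2220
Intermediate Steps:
I(l(a(-2))) - Y(W, 1178) = 1042 - (-1)*1178 = 1042 - 1*(-1178) = 1042 + 1178 = 2220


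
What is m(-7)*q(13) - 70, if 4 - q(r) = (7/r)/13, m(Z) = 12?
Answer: -3802/169 ≈ -22.497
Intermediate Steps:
q(r) = 4 - 7/(13*r) (q(r) = 4 - 7/r/13 = 4 - 7/(13*r))
m(-7)*q(13) - 70 = 12*(4 - 7/13/13) - 70 = 12*(4 - 7/13*1/13) - 70 = 12*(4 - 7/169) - 70 = 12*(669/169) - 70 = 8028/169 - 70 = -3802/169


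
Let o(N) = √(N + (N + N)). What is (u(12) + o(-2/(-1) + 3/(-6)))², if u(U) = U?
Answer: 297/2 + 36*√2 ≈ 199.41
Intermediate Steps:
o(N) = √3*√N (o(N) = √(N + 2*N) = √(3*N) = √3*√N)
(u(12) + o(-2/(-1) + 3/(-6)))² = (12 + √3*√(-2/(-1) + 3/(-6)))² = (12 + √3*√(-2*(-1) + 3*(-⅙)))² = (12 + √3*√(2 - ½))² = (12 + √3*√(3/2))² = (12 + √3*(√6/2))² = (12 + 3*√2/2)²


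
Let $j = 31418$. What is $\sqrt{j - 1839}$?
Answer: $\sqrt{29579} \approx 171.99$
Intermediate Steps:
$\sqrt{j - 1839} = \sqrt{31418 - 1839} = \sqrt{29579}$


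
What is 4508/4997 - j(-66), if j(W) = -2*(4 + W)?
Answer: -615120/4997 ≈ -123.10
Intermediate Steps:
j(W) = -8 - 2*W
4508/4997 - j(-66) = 4508/4997 - (-8 - 2*(-66)) = 4508*(1/4997) - (-8 + 132) = 4508/4997 - 1*124 = 4508/4997 - 124 = -615120/4997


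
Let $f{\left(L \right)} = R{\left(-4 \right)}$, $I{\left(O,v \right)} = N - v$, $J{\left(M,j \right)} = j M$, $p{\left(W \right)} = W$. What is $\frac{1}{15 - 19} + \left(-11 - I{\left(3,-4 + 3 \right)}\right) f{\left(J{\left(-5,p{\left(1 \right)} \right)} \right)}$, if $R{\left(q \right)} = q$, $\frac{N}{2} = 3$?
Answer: $\frac{287}{4} \approx 71.75$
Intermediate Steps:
$N = 6$ ($N = 2 \cdot 3 = 6$)
$J{\left(M,j \right)} = M j$
$I{\left(O,v \right)} = 6 - v$
$f{\left(L \right)} = -4$
$\frac{1}{15 - 19} + \left(-11 - I{\left(3,-4 + 3 \right)}\right) f{\left(J{\left(-5,p{\left(1 \right)} \right)} \right)} = \frac{1}{15 - 19} + \left(-11 - \left(6 - \left(-4 + 3\right)\right)\right) \left(-4\right) = \frac{1}{-4} + \left(-11 - \left(6 - -1\right)\right) \left(-4\right) = - \frac{1}{4} + \left(-11 - \left(6 + 1\right)\right) \left(-4\right) = - \frac{1}{4} + \left(-11 - 7\right) \left(-4\right) = - \frac{1}{4} - -72 = - \frac{1}{4} + 72 = \frac{287}{4}$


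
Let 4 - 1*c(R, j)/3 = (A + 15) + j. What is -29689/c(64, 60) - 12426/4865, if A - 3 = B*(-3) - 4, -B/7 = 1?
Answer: 2878463/27105 ≈ 106.20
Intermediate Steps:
B = -7 (B = -7*1 = -7)
A = 20 (A = 3 + (-7*(-3) - 4) = 3 + (21 - 4) = 3 + 17 = 20)
c(R, j) = -93 - 3*j (c(R, j) = 12 - 3*((20 + 15) + j) = 12 - 3*(35 + j) = 12 + (-105 - 3*j) = -93 - 3*j)
-29689/c(64, 60) - 12426/4865 = -29689/(-93 - 3*60) - 12426/4865 = -29689/(-93 - 180) - 12426*1/4865 = -29689/(-273) - 12426/4865 = -29689*(-1/273) - 12426/4865 = 29689/273 - 12426/4865 = 2878463/27105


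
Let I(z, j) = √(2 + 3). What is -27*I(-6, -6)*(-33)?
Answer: 891*√5 ≈ 1992.3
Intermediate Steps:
I(z, j) = √5
-27*I(-6, -6)*(-33) = -27*√5*(-33) = 891*√5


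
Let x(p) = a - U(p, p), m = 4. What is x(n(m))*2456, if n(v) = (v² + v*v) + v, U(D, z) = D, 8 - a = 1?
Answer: -71224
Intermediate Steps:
a = 7 (a = 8 - 1*1 = 8 - 1 = 7)
n(v) = v + 2*v² (n(v) = (v² + v²) + v = 2*v² + v = v + 2*v²)
x(p) = 7 - p
x(n(m))*2456 = (7 - 4*(1 + 2*4))*2456 = (7 - 4*(1 + 8))*2456 = (7 - 4*9)*2456 = (7 - 1*36)*2456 = (7 - 36)*2456 = -29*2456 = -71224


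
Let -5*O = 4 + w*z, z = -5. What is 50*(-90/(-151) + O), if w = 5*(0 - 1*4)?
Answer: -152540/151 ≈ -1010.2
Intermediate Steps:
w = -20 (w = 5*(0 - 4) = 5*(-4) = -20)
O = -104/5 (O = -(4 - 20*(-5))/5 = -(4 + 100)/5 = -1/5*104 = -104/5 ≈ -20.800)
50*(-90/(-151) + O) = 50*(-90/(-151) - 104/5) = 50*(-90*(-1/151) - 104/5) = 50*(90/151 - 104/5) = 50*(-15254/755) = -152540/151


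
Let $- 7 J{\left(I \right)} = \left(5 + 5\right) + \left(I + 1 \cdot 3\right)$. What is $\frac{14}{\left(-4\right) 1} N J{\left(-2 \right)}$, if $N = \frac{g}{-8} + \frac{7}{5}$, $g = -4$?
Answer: $\frac{209}{20} \approx 10.45$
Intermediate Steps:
$N = \frac{19}{10}$ ($N = - \frac{4}{-8} + \frac{7}{5} = \left(-4\right) \left(- \frac{1}{8}\right) + 7 \cdot \frac{1}{5} = \frac{1}{2} + \frac{7}{5} = \frac{19}{10} \approx 1.9$)
$J{\left(I \right)} = - \frac{13}{7} - \frac{I}{7}$ ($J{\left(I \right)} = - \frac{\left(5 + 5\right) + \left(I + 1 \cdot 3\right)}{7} = - \frac{10 + \left(I + 3\right)}{7} = - \frac{10 + \left(3 + I\right)}{7} = - \frac{13 + I}{7} = - \frac{13}{7} - \frac{I}{7}$)
$\frac{14}{\left(-4\right) 1} N J{\left(-2 \right)} = \frac{14}{\left(-4\right) 1} \cdot \frac{19}{10} \left(- \frac{13}{7} - - \frac{2}{7}\right) = \frac{14}{-4} \cdot \frac{19}{10} \left(- \frac{13}{7} + \frac{2}{7}\right) = 14 \left(- \frac{1}{4}\right) \frac{19}{10} \left(- \frac{11}{7}\right) = \left(- \frac{7}{2}\right) \frac{19}{10} \left(- \frac{11}{7}\right) = \left(- \frac{133}{20}\right) \left(- \frac{11}{7}\right) = \frac{209}{20}$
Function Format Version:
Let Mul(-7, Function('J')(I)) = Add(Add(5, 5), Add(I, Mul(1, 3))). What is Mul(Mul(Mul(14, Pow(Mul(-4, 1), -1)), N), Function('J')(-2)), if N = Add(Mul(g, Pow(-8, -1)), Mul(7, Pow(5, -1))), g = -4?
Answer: Rational(209, 20) ≈ 10.450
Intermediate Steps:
N = Rational(19, 10) (N = Add(Mul(-4, Pow(-8, -1)), Mul(7, Pow(5, -1))) = Add(Mul(-4, Rational(-1, 8)), Mul(7, Rational(1, 5))) = Add(Rational(1, 2), Rational(7, 5)) = Rational(19, 10) ≈ 1.9000)
Function('J')(I) = Add(Rational(-13, 7), Mul(Rational(-1, 7), I)) (Function('J')(I) = Mul(Rational(-1, 7), Add(Add(5, 5), Add(I, Mul(1, 3)))) = Mul(Rational(-1, 7), Add(10, Add(I, 3))) = Mul(Rational(-1, 7), Add(10, Add(3, I))) = Mul(Rational(-1, 7), Add(13, I)) = Add(Rational(-13, 7), Mul(Rational(-1, 7), I)))
Mul(Mul(Mul(14, Pow(Mul(-4, 1), -1)), N), Function('J')(-2)) = Mul(Mul(Mul(14, Pow(Mul(-4, 1), -1)), Rational(19, 10)), Add(Rational(-13, 7), Mul(Rational(-1, 7), -2))) = Mul(Mul(Mul(14, Pow(-4, -1)), Rational(19, 10)), Add(Rational(-13, 7), Rational(2, 7))) = Mul(Mul(Mul(14, Rational(-1, 4)), Rational(19, 10)), Rational(-11, 7)) = Mul(Mul(Rational(-7, 2), Rational(19, 10)), Rational(-11, 7)) = Mul(Rational(-133, 20), Rational(-11, 7)) = Rational(209, 20)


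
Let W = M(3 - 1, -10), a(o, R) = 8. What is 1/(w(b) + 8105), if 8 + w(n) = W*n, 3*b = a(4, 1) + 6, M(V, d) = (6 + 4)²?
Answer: 3/25691 ≈ 0.00011677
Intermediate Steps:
M(V, d) = 100 (M(V, d) = 10² = 100)
b = 14/3 (b = (8 + 6)/3 = (⅓)*14 = 14/3 ≈ 4.6667)
W = 100
w(n) = -8 + 100*n
1/(w(b) + 8105) = 1/((-8 + 100*(14/3)) + 8105) = 1/((-8 + 1400/3) + 8105) = 1/(1376/3 + 8105) = 1/(25691/3) = 3/25691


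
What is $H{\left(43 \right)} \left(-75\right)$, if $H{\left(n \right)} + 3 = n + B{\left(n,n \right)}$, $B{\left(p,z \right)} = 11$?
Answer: $-3825$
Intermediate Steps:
$H{\left(n \right)} = 8 + n$ ($H{\left(n \right)} = -3 + \left(n + 11\right) = -3 + \left(11 + n\right) = 8 + n$)
$H{\left(43 \right)} \left(-75\right) = \left(8 + 43\right) \left(-75\right) = 51 \left(-75\right) = -3825$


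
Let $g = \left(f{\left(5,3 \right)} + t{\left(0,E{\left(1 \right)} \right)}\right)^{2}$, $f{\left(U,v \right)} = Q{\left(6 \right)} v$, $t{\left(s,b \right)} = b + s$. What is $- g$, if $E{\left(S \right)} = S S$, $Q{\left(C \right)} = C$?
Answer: $-361$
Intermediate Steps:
$E{\left(S \right)} = S^{2}$
$f{\left(U,v \right)} = 6 v$
$g = 361$ ($g = \left(6 \cdot 3 + \left(1^{2} + 0\right)\right)^{2} = \left(18 + \left(1 + 0\right)\right)^{2} = \left(18 + 1\right)^{2} = 19^{2} = 361$)
$- g = \left(-1\right) 361 = -361$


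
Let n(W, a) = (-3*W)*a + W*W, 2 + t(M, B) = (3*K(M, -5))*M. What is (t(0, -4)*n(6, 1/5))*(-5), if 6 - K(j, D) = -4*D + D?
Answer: 324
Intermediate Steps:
K(j, D) = 6 + 3*D (K(j, D) = 6 - (-4*D + D) = 6 - (-3)*D = 6 + 3*D)
t(M, B) = -2 - 27*M (t(M, B) = -2 + (3*(6 + 3*(-5)))*M = -2 + (3*(6 - 15))*M = -2 + (3*(-9))*M = -2 - 27*M)
n(W, a) = W² - 3*W*a (n(W, a) = -3*W*a + W² = W² - 3*W*a)
(t(0, -4)*n(6, 1/5))*(-5) = ((-2 - 27*0)*(6*(6 - 3/5)))*(-5) = ((-2 + 0)*(6*(6 - 3*⅕)))*(-5) = -12*(6 - ⅗)*(-5) = -12*27/5*(-5) = -2*162/5*(-5) = -324/5*(-5) = 324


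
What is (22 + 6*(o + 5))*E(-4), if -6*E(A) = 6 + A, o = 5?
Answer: -82/3 ≈ -27.333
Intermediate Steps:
E(A) = -1 - A/6 (E(A) = -(6 + A)/6 = -1 - A/6)
(22 + 6*(o + 5))*E(-4) = (22 + 6*(5 + 5))*(-1 - 1/6*(-4)) = (22 + 6*10)*(-1 + 2/3) = (22 + 60)*(-1/3) = 82*(-1/3) = -82/3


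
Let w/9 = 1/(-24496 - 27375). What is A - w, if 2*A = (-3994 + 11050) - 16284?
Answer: -239332785/51871 ≈ -4614.0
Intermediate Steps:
w = -9/51871 (w = 9/(-24496 - 27375) = 9/(-51871) = 9*(-1/51871) = -9/51871 ≈ -0.00017351)
A = -4614 (A = ((-3994 + 11050) - 16284)/2 = (7056 - 16284)/2 = (½)*(-9228) = -4614)
A - w = -4614 - 1*(-9/51871) = -4614 + 9/51871 = -239332785/51871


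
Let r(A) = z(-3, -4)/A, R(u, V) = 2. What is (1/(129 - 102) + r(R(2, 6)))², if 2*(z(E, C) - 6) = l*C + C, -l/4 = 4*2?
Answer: 844561/729 ≈ 1158.5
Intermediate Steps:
l = -32 (l = -16*2 = -4*8 = -32)
z(E, C) = 6 - 31*C/2 (z(E, C) = 6 + (-32*C + C)/2 = 6 + (-31*C)/2 = 6 - 31*C/2)
r(A) = 68/A (r(A) = (6 - 31/2*(-4))/A = (6 + 62)/A = 68/A)
(1/(129 - 102) + r(R(2, 6)))² = (1/(129 - 102) + 68/2)² = (1/27 + 68*(½))² = (1/27 + 34)² = (919/27)² = 844561/729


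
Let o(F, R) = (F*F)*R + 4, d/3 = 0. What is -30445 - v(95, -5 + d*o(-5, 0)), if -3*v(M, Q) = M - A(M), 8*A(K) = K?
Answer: -730015/24 ≈ -30417.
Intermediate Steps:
d = 0 (d = 3*0 = 0)
A(K) = K/8
o(F, R) = 4 + R*F² (o(F, R) = F²*R + 4 = R*F² + 4 = 4 + R*F²)
v(M, Q) = -7*M/24 (v(M, Q) = -(M - M/8)/3 = -7*M/24)
-30445 - v(95, -5 + d*o(-5, 0)) = -30445 - (-7)*95/24 = -30445 - 1*(-665/24) = -30445 + 665/24 = -730015/24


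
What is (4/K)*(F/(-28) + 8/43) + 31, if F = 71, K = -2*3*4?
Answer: 75591/2408 ≈ 31.392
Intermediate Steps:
K = -24 (K = -6*4 = -24)
(4/K)*(F/(-28) + 8/43) + 31 = (4/(-24))*(71/(-28) + 8/43) + 31 = (4*(-1/24))*(71*(-1/28) + 8*(1/43)) + 31 = -(-71/28 + 8/43)/6 + 31 = -⅙*(-2829/1204) + 31 = 943/2408 + 31 = 75591/2408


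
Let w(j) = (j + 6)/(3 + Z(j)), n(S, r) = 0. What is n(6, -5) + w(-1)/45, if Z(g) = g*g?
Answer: 1/36 ≈ 0.027778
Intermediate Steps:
Z(g) = g²
w(j) = (6 + j)/(3 + j²) (w(j) = (j + 6)/(3 + j²) = (6 + j)/(3 + j²))
n(6, -5) + w(-1)/45 = 0 + ((6 - 1)/(3 + (-1)²))/45 = 0 + (5/(3 + 1))*(1/45) = 0 + (5/4)*(1/45) = 0 + 1/36 = 1/36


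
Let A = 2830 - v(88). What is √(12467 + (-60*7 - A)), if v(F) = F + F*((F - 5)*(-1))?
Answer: √2001 ≈ 44.733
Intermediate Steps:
v(F) = F + F*(5 - F) (v(F) = F + F*((-5 + F)*(-1)) = F + F*(5 - F))
A = 10046 (A = 2830 - 88*(6 - 1*88) = 2830 - 88*(6 - 88) = 2830 - 88*(-82) = 2830 - 1*(-7216) = 2830 + 7216 = 10046)
√(12467 + (-60*7 - A)) = √(12467 + (-60*7 - 1*10046)) = √(12467 + (-420 - 10046)) = √(12467 - 10466) = √2001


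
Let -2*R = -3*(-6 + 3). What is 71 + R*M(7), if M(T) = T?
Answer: 79/2 ≈ 39.500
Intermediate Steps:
R = -9/2 (R = -(-3)*(-6 + 3)/2 = -(-3)*(-3)/2 = -1/2*9 = -9/2 ≈ -4.5000)
71 + R*M(7) = 71 - 9/2*7 = 71 - 63/2 = 79/2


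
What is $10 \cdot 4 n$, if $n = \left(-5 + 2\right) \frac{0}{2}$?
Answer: $0$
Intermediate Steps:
$n = 0$ ($n = - 3 \cdot 0 \cdot \frac{1}{2} = \left(-3\right) 0 = 0$)
$10 \cdot 4 n = 10 \cdot 4 \cdot 0 = 40 \cdot 0 = 0$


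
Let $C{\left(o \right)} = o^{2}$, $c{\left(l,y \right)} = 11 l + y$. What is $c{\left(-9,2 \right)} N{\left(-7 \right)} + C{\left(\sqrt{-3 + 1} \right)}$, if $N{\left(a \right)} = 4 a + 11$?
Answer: $1647$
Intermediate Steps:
$c{\left(l,y \right)} = y + 11 l$
$N{\left(a \right)} = 11 + 4 a$
$c{\left(-9,2 \right)} N{\left(-7 \right)} + C{\left(\sqrt{-3 + 1} \right)} = \left(2 + 11 \left(-9\right)\right) \left(11 + 4 \left(-7\right)\right) + \left(\sqrt{-3 + 1}\right)^{2} = \left(2 - 99\right) \left(11 - 28\right) + \left(\sqrt{-2}\right)^{2} = \left(-97\right) \left(-17\right) + \left(i \sqrt{2}\right)^{2} = 1649 - 2 = 1647$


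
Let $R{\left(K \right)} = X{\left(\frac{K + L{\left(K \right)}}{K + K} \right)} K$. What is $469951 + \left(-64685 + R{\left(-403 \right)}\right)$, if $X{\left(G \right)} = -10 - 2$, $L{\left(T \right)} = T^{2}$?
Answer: $410102$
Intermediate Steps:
$X{\left(G \right)} = -12$ ($X{\left(G \right)} = -10 - 2 = -12$)
$R{\left(K \right)} = - 12 K$
$469951 + \left(-64685 + R{\left(-403 \right)}\right) = 469951 - 59849 = 410102$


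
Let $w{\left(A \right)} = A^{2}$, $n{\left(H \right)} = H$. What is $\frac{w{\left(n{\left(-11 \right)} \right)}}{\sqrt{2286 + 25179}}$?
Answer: $\frac{121 \sqrt{27465}}{27465} \approx 0.73012$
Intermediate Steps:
$\frac{w{\left(n{\left(-11 \right)} \right)}}{\sqrt{2286 + 25179}} = \frac{\left(-11\right)^{2}}{\sqrt{2286 + 25179}} = \frac{121}{\sqrt{27465}} = 121 \frac{\sqrt{27465}}{27465} = \frac{121 \sqrt{27465}}{27465}$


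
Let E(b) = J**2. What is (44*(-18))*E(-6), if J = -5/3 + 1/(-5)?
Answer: -68992/25 ≈ -2759.7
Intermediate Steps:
J = -28/15 (J = -5*1/3 + 1*(-1/5) = -5/3 - 1/5 = -28/15 ≈ -1.8667)
E(b) = 784/225 (E(b) = (-28/15)**2 = 784/225)
(44*(-18))*E(-6) = (44*(-18))*(784/225) = -792*784/225 = -68992/25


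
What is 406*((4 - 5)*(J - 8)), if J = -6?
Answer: 5684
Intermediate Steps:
406*((4 - 5)*(J - 8)) = 406*((4 - 5)*(-6 - 8)) = 406*(-1*(-14)) = 406*14 = 5684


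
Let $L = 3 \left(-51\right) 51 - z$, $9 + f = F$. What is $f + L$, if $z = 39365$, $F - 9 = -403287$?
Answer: $-450455$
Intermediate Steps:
$F = -403278$ ($F = 9 - 403287 = -403278$)
$f = -403287$ ($f = -9 - 403278 = -403287$)
$L = -47168$ ($L = 3 \left(-51\right) 51 - 39365 = \left(-153\right) 51 - 39365 = -7803 - 39365 = -47168$)
$f + L = -403287 - 47168 = -450455$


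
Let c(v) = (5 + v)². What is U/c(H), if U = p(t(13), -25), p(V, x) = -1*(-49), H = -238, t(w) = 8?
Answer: 49/54289 ≈ 0.00090258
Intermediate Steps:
p(V, x) = 49
U = 49
U/c(H) = 49/((5 - 238)²) = 49/((-233)²) = 49/54289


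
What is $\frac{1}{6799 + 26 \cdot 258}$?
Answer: $\frac{1}{13507} \approx 7.4036 \cdot 10^{-5}$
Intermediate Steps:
$\frac{1}{6799 + 26 \cdot 258} = \frac{1}{6799 + 6708} = \frac{1}{13507}$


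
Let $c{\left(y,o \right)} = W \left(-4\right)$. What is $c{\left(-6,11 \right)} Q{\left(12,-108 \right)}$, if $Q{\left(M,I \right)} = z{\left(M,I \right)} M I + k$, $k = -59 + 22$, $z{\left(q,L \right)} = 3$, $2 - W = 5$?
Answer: $-47100$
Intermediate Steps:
$W = -3$ ($W = 2 - 5 = -3$)
$k = -37$
$c{\left(y,o \right)} = 12$ ($c{\left(y,o \right)} = \left(-3\right) \left(-4\right) = 12$)
$Q{\left(M,I \right)} = -37 + 3 I M$ ($Q{\left(M,I \right)} = 3 M I - 37 = 3 I M - 37 = -37 + 3 I M$)
$c{\left(-6,11 \right)} Q{\left(12,-108 \right)} = 12 \left(-37 + 3 \left(-108\right) 12\right) = 12 \left(-37 - 3888\right) = 12 \left(-3925\right) = -47100$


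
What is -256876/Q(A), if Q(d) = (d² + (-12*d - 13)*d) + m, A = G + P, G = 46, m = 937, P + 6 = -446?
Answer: 256876/1806981 ≈ 0.14216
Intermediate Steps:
P = -452 (P = -6 - 446 = -452)
A = -406 (A = 46 - 452 = -406)
Q(d) = 937 + d² + d*(-13 - 12*d) (Q(d) = (d² + (-12*d - 13)*d) + 937 = (d² + (-13 - 12*d)*d) + 937 = (d² + d*(-13 - 12*d)) + 937 = 937 + d² + d*(-13 - 12*d))
-256876/Q(A) = -256876/(937 - 13*(-406) - 11*(-406)²) = -256876/(937 + 5278 - 11*164836) = -256876/(937 + 5278 - 1813196) = -256876/(-1806981) = -256876*(-1/1806981) = 256876/1806981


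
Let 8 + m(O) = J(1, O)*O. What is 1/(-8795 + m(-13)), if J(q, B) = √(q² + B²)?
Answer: -8803/77464079 + 13*√170/77464079 ≈ -0.00011145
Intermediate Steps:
J(q, B) = √(B² + q²)
m(O) = -8 + O*√(1 + O²) (m(O) = -8 + √(O² + 1²)*O = -8 + √(O² + 1)*O = -8 + √(1 + O²)*O = -8 + O*√(1 + O²))
1/(-8795 + m(-13)) = 1/(-8795 + (-8 - 13*√(1 + (-13)²))) = 1/(-8795 + (-8 - 13*√(1 + 169))) = 1/(-8795 + (-8 - 13*√170)) = 1/(-8803 - 13*√170)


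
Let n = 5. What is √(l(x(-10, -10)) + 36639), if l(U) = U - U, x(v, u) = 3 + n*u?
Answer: 3*√4071 ≈ 191.41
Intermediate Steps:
x(v, u) = 3 + 5*u
l(U) = 0
√(l(x(-10, -10)) + 36639) = √(0 + 36639) = √36639 = 3*√4071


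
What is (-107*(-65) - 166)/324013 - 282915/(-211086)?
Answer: 10344577861/7599400902 ≈ 1.3612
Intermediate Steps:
(-107*(-65) - 166)/324013 - 282915/(-211086) = (6955 - 166)*(1/324013) - 282915*(-1/211086) = 6789*(1/324013) + 31435/23454 = 6789/324013 + 31435/23454 = 10344577861/7599400902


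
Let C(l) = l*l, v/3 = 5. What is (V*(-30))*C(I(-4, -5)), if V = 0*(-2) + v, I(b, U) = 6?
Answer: -16200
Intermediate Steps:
v = 15 (v = 3*5 = 15)
C(l) = l²
V = 15 (V = 0*(-2) + 15 = 0 + 15 = 15)
(V*(-30))*C(I(-4, -5)) = (15*(-30))*6² = -450*36 = -16200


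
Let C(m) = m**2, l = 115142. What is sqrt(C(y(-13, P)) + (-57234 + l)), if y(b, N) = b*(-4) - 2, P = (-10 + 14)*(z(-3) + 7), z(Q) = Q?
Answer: 6*sqrt(1678) ≈ 245.78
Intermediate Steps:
P = 16 (P = (-10 + 14)*(-3 + 7) = 4*4 = 16)
y(b, N) = -2 - 4*b (y(b, N) = -4*b - 2 = -2 - 4*b)
sqrt(C(y(-13, P)) + (-57234 + l)) = sqrt((-2 - 4*(-13))**2 + (-57234 + 115142)) = sqrt((-2 + 52)**2 + 57908) = sqrt(50**2 + 57908) = sqrt(2500 + 57908) = sqrt(60408) = 6*sqrt(1678)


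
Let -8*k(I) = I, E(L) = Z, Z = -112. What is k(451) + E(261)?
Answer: -1347/8 ≈ -168.38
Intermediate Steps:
E(L) = -112
k(I) = -I/8
k(451) + E(261) = -1/8*451 - 112 = -451/8 - 112 = -1347/8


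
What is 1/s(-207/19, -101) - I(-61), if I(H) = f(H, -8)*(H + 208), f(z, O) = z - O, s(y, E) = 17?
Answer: 132448/17 ≈ 7791.1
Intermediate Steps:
I(H) = (8 + H)*(208 + H) (I(H) = (H - 1*(-8))*(H + 208) = (H + 8)*(208 + H) = (8 + H)*(208 + H))
1/s(-207/19, -101) - I(-61) = 1/17 - (8 - 61)*(208 - 61) = 1/17 - (-53)*147 = 1/17 - 1*(-7791) = 1/17 + 7791 = 132448/17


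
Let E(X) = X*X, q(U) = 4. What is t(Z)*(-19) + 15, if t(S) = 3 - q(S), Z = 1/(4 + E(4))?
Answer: 34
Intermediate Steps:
E(X) = X²
Z = 1/20 (Z = 1/(4 + 4²) = 1/(4 + 16) = 1/20 ≈ 0.050000)
t(S) = -1 (t(S) = 3 - 1*4 = 3 - 4 = -1)
t(Z)*(-19) + 15 = -1*(-19) + 15 = 19 + 15 = 34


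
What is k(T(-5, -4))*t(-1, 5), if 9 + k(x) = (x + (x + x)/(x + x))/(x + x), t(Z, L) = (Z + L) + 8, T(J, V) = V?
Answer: -207/2 ≈ -103.50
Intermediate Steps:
t(Z, L) = 8 + L + Z (t(Z, L) = (L + Z) + 8 = 8 + L + Z)
k(x) = -9 + (1 + x)/(2*x) (k(x) = -9 + (x + (x + x)/(x + x))/(x + x) = -9 + (x + (2*x)/((2*x)))/((2*x)) = -9 + (x + (2*x)*(1/(2*x)))*(1/(2*x)) = -9 + (x + 1)*(1/(2*x)) = -9 + (1 + x)*(1/(2*x)) = -9 + (1 + x)/(2*x))
k(T(-5, -4))*t(-1, 5) = ((½)*(1 - 17*(-4))/(-4))*(8 + 5 - 1) = ((½)*(-¼)*(1 + 68))*12 = ((½)*(-¼)*69)*12 = -69/8*12 = -207/2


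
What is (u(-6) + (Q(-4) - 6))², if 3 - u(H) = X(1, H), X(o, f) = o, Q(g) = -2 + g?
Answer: 100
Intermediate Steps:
u(H) = 2 (u(H) = 3 - 1*1 = 3 - 1 = 2)
(u(-6) + (Q(-4) - 6))² = (2 + ((-2 - 4) - 6))² = (2 + (-6 - 6))² = (2 - 12)² = (-10)² = 100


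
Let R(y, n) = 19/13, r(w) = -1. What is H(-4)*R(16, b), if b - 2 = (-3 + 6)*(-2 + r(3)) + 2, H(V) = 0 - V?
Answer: 76/13 ≈ 5.8462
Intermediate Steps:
H(V) = -V
b = -5 (b = 2 + ((-3 + 6)*(-2 - 1) + 2) = 2 + (3*(-3) + 2) = 2 + (-9 + 2) = 2 - 7 = -5)
R(y, n) = 19/13 (R(y, n) = 19*(1/13) = 19/13)
H(-4)*R(16, b) = -1*(-4)*(19/13) = 4*(19/13) = 76/13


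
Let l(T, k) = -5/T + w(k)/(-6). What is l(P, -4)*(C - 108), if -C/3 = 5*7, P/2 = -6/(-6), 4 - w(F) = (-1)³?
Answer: 710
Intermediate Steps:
w(F) = 5 (w(F) = 4 - 1*(-1)³ = 4 - 1*(-1) = 4 + 1 = 5)
P = 2 (P = 2*(-6/(-6)) = 2*(-6*(-⅙)) = 2*1 = 2)
C = -105 (C = -15*7 = -3*35 = -105)
l(T, k) = -⅚ - 5/T (l(T, k) = -5/T + 5/(-6) = -5/T + 5*(-⅙) = -5/T - ⅚ = -⅚ - 5/T)
l(P, -4)*(C - 108) = (-⅚ - 5/2)*(-105 - 108) = (-⅚ - 5*½)*(-213) = (-⅚ - 5/2)*(-213) = -10/3*(-213) = 710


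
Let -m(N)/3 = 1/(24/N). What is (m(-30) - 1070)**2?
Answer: 18190225/16 ≈ 1.1369e+6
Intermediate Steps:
m(N) = -N/8 (m(N) = -3*N/24 = -N/8)
(m(-30) - 1070)**2 = (-1/8*(-30) - 1070)**2 = (15/4 - 1070)**2 = (-4265/4)**2 = 18190225/16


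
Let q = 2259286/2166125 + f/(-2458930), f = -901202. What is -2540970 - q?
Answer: -1353410242227116873/532634974625 ≈ -2.5410e+6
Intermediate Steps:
q = 750754230623/532634974625 (q = 2259286/2166125 - 901202/(-2458930) = 2259286*(1/2166125) - 901202*(-1/2458930) = 2259286/2166125 + 450601/1229465 = 750754230623/532634974625 ≈ 1.4095)
-2540970 - q = -2540970 - 1*750754230623/532634974625 = -2540970 - 750754230623/532634974625 = -1353410242227116873/532634974625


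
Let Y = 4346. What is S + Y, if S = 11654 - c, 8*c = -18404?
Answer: 36601/2 ≈ 18301.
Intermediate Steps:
c = -4601/2 (c = (1/8)*(-18404) = -4601/2 ≈ -2300.5)
S = 27909/2 (S = 11654 - 1*(-4601/2) = 11654 + 4601/2 = 27909/2 ≈ 13955.)
S + Y = 27909/2 + 4346 = 36601/2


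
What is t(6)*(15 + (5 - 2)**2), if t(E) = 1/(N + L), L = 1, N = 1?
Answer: 12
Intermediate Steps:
t(E) = 1/2 (t(E) = 1/(1 + 1) = 1/2)
t(6)*(15 + (5 - 2)**2) = (15 + (5 - 2)**2)/2 = (15 + 3**2)/2 = (15 + 9)/2 = (1/2)*24 = 12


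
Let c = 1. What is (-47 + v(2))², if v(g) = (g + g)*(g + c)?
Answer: 1225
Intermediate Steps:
v(g) = 2*g*(1 + g) (v(g) = (g + g)*(g + 1) = (2*g)*(1 + g) = 2*g*(1 + g))
(-47 + v(2))² = (-47 + 2*2*(1 + 2))² = (-47 + 2*2*3)² = (-47 + 12)² = (-35)² = 1225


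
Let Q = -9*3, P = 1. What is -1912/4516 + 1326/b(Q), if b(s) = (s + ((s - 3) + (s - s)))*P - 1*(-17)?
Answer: -758087/22580 ≈ -33.573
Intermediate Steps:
Q = -27
b(s) = 14 + 2*s (b(s) = (s + ((s - 3) + (s - s)))*1 - 1*(-17) = (s + ((-3 + s) + 0))*1 + 17 = (s + (-3 + s))*1 + 17 = (-3 + 2*s)*1 + 17 = (-3 + 2*s) + 17 = 14 + 2*s)
-1912/4516 + 1326/b(Q) = -1912/4516 + 1326/(14 + 2*(-27)) = -1912*1/4516 + 1326/(14 - 54) = -478/1129 + 1326/(-40) = -478/1129 + 1326*(-1/40) = -478/1129 - 663/20 = -758087/22580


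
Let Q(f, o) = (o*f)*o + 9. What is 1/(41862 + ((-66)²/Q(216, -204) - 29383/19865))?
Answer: 3968172805/166109782425911 ≈ 2.3889e-5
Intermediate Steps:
Q(f, o) = 9 + f*o² (Q(f, o) = (f*o)*o + 9 = f*o² + 9 = 9 + f*o²)
1/(41862 + ((-66)²/Q(216, -204) - 29383/19865)) = 1/(41862 + ((-66)²/(9 + 216*(-204)²) - 29383/19865)) = 1/(41862 + (4356/(9 + 216*41616) - 29383*1/19865)) = 1/(41862 + (4356/(9 + 8989056) - 29383/19865)) = 1/(41862 + (4356/8989065 - 29383/19865)) = 1/(41862 + (4356*(1/8989065) - 29383/19865)) = 1/(41862 + (484/998785 - 29383/19865)) = 1/(41862 - 5867536999/3968172805) = 1/(166109782425911/3968172805) = 3968172805/166109782425911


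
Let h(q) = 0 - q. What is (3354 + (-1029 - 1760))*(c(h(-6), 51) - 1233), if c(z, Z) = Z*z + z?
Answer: -520365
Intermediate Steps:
h(q) = -q
c(z, Z) = z + Z*z
(3354 + (-1029 - 1760))*(c(h(-6), 51) - 1233) = (3354 + (-1029 - 1760))*((-1*(-6))*(1 + 51) - 1233) = (3354 - 2789)*(6*52 - 1233) = 565*(312 - 1233) = 565*(-921) = -520365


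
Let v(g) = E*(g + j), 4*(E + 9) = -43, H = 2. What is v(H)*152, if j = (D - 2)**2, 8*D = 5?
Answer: -373749/32 ≈ -11680.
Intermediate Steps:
D = 5/8 (D = (1/8)*5 = 5/8 ≈ 0.62500)
E = -79/4 (E = -9 + (1/4)*(-43) = -9 - 43/4 = -79/4 ≈ -19.750)
j = 121/64 (j = (5/8 - 2)**2 = (-11/8)**2 = 121/64 ≈ 1.8906)
v(g) = -9559/256 - 79*g/4 (v(g) = -79*(g + 121/64)/4 = -79*(121/64 + g)/4 = -9559/256 - 79*g/4)
v(H)*152 = (-9559/256 - 79/4*2)*152 = (-9559/256 - 79/2)*152 = -19671/256*152 = -373749/32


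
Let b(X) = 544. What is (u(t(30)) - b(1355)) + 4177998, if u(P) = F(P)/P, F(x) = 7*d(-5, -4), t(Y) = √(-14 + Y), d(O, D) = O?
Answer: 16709781/4 ≈ 4.1774e+6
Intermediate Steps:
F(x) = -35 (F(x) = 7*(-5) = -35)
u(P) = -35/P
(u(t(30)) - b(1355)) + 4177998 = (-35/√(-14 + 30) - 1*544) + 4177998 = (-35/(√16) - 544) + 4177998 = (-35/4 - 544) + 4177998 = -2211/4 + 4177998 = 16709781/4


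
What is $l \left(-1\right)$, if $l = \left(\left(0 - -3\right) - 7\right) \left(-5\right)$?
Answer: $-20$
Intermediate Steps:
$l = 20$ ($l = \left(\left(0 + 3\right) - 7\right) \left(-5\right) = \left(3 - 7\right) \left(-5\right) = \left(-4\right) \left(-5\right) = 20$)
$l \left(-1\right) = 20 \left(-1\right) = -20$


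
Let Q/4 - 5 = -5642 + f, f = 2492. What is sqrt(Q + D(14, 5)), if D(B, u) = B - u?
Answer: I*sqrt(12571) ≈ 112.12*I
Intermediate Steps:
Q = -12580 (Q = 20 + 4*(-5642 + 2492) = 20 + 4*(-3150) = 20 - 12600 = -12580)
sqrt(Q + D(14, 5)) = sqrt(-12580 + (14 - 1*5)) = sqrt(-12580 + (14 - 5)) = sqrt(-12580 + 9) = sqrt(-12571) = I*sqrt(12571)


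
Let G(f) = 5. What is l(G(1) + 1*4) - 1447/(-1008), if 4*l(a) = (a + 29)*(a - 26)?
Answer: -161345/1008 ≈ -160.06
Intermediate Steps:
l(a) = (-26 + a)*(29 + a)/4 (l(a) = ((a + 29)*(a - 26))/4 = ((29 + a)*(-26 + a))/4 = ((-26 + a)*(29 + a))/4 = (-26 + a)*(29 + a)/4)
l(G(1) + 1*4) - 1447/(-1008) = (-377/2 + (5 + 1*4)²/4 + 3*(5 + 1*4)/4) - 1447/(-1008) = (-377/2 + (5 + 4)²/4 + 3*(5 + 4)/4) - 1447*(-1)/1008 = (-377/2 + (¼)*9² + (¾)*9) - 1*(-1447/1008) = (-377/2 + (¼)*81 + 27/4) + 1447/1008 = (-377/2 + 81/4 + 27/4) + 1447/1008 = -323/2 + 1447/1008 = -161345/1008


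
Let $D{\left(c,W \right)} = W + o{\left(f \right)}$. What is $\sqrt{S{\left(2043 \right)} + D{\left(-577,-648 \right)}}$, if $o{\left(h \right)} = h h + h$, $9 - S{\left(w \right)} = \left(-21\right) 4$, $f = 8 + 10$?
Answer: $i \sqrt{213} \approx 14.595 i$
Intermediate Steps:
$f = 18$
$S{\left(w \right)} = 93$ ($S{\left(w \right)} = 9 - \left(-21\right) 4 = 9 - -84 = 9 + 84 = 93$)
$o{\left(h \right)} = h + h^{2}$ ($o{\left(h \right)} = h^{2} + h = h + h^{2}$)
$D{\left(c,W \right)} = 342 + W$ ($D{\left(c,W \right)} = W + 18 \left(1 + 18\right) = W + 18 \cdot 19 = W + 342 = 342 + W$)
$\sqrt{S{\left(2043 \right)} + D{\left(-577,-648 \right)}} = \sqrt{93 + \left(342 - 648\right)} = \sqrt{93 - 306} = \sqrt{-213} = i \sqrt{213}$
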